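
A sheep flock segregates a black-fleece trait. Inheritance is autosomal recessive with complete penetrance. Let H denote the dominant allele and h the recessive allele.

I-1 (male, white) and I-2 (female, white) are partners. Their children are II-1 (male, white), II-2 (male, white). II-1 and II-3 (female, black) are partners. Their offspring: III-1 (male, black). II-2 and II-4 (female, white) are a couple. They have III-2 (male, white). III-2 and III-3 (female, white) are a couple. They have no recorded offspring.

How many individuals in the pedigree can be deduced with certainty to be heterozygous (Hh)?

1

Obligate heterozygotes: II-1 is white so carries H and passed h to III-1 (hh), so II-1 is Hh.
Every other individual is either homozygous by phenotype or has at least one consistent homozygous assignment, so the count is 1.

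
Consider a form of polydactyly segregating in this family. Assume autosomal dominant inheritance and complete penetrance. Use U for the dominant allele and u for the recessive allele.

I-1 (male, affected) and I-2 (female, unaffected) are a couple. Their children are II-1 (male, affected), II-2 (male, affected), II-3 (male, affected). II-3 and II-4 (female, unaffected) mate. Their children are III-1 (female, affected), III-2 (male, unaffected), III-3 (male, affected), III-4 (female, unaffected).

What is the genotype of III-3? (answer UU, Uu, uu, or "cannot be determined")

From phenotype alone, III-3 is UU or Uu.
III-3 is affected so carries U and received u from II-4 (uu), so III-3 is Uu.

Uu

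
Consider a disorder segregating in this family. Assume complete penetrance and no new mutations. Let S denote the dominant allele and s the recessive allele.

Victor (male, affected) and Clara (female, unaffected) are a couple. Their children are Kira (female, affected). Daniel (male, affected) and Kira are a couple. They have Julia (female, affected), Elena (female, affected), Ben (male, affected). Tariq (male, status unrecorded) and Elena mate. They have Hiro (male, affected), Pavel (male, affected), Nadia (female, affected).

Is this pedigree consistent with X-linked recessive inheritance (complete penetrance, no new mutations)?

A consistent assignment under X-linked recessive exists: Victor X^s Y, Clara X^S X^s, Kira X^s X^s, Daniel X^s Y, Julia X^s X^s, Elena X^s X^s, Ben X^s Y, Tariq X^s Y, Hiro X^s Y, Pavel X^s Y, Nadia X^s X^s.
In this assignment every recorded phenotype matches its genotype and every non-founder's genotype is obtainable from its parents' genotypes, so the pedigree is consistent.

Yes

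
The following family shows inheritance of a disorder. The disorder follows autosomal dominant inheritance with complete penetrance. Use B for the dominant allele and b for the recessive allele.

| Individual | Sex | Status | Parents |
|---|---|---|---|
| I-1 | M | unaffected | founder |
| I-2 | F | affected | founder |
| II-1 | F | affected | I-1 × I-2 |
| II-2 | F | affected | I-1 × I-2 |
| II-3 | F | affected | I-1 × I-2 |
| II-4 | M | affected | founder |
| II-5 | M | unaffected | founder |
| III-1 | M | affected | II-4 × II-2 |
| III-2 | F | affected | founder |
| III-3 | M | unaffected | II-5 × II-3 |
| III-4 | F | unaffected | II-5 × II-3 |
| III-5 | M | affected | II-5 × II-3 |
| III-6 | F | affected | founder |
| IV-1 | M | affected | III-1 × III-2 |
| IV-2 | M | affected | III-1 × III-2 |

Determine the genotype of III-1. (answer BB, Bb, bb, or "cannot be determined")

III-1's phenotype allows BB or Bb, and no parent or child forces a single allele at both positions; consistent genotype assignments exist with III-1 as BB or Bb.

cannot be determined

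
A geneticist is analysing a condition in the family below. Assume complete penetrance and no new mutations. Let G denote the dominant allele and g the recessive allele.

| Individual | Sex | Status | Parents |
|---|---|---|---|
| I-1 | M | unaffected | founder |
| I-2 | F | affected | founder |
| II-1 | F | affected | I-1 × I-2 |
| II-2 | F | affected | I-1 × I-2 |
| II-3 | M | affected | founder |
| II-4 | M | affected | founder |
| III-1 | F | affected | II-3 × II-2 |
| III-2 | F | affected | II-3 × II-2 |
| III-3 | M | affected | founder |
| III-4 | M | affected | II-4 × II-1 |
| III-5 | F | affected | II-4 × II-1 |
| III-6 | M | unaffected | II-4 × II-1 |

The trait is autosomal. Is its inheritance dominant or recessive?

II-4 and II-1 are both affected yet have an unaffected child III-6. Under a recessive model two affected parents are homozygous and every child would be affected, so the trait cannot be recessive.

dominant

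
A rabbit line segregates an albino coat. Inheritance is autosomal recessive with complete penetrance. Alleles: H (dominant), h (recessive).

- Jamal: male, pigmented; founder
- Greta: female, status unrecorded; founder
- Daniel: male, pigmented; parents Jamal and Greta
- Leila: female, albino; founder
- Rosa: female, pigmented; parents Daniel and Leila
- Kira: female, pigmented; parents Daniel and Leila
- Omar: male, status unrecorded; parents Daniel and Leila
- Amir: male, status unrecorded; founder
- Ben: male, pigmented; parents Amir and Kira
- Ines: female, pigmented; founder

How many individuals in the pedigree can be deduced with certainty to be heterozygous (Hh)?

2

Obligate heterozygotes: Rosa is pigmented so carries H and received h from Leila (hh), so Rosa is Hh; Kira is pigmented so carries H and received h from Leila (hh), so Kira is Hh.
Every other individual is either homozygous by phenotype or has at least one consistent homozygous assignment, so the count is 2.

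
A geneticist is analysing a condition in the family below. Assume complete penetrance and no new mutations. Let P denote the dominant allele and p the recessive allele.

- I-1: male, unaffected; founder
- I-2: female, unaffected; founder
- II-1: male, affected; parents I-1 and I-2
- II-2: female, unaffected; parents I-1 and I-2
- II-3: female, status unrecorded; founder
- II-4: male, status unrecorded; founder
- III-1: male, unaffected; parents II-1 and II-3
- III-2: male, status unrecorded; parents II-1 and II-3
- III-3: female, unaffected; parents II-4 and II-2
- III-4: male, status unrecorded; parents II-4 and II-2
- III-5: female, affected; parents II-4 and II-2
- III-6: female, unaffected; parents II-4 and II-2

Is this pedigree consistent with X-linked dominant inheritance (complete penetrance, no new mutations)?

No

Under X-linked dominant, II-1 (affected, male) cannot arise from I-1 (unaffected) × I-2 (unaffected).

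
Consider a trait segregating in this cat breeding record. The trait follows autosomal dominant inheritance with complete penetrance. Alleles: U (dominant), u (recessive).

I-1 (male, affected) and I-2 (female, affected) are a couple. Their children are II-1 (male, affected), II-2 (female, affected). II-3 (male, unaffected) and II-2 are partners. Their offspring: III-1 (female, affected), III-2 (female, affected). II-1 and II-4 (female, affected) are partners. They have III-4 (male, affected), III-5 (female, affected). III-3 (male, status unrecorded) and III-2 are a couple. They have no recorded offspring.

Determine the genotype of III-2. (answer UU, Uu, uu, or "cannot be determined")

Uu

From phenotype alone, III-2 is UU or Uu.
III-2 is affected so carries U and received u from II-3 (uu), so III-2 is Uu.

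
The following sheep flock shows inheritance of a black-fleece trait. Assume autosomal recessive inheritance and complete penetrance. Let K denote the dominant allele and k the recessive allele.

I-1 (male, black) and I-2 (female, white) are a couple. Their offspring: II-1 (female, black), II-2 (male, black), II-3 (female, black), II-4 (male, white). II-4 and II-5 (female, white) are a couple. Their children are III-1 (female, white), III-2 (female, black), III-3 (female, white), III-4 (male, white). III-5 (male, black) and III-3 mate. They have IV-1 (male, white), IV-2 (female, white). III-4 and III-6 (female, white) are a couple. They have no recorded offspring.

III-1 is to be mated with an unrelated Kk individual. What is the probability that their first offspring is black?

II-4 is white so carries K and received k from I-1 (kk), so II-4 is Kk.
II-5 is white so carries K and passed k to III-2 (kk), so II-5 is Kk.
III-1 is a white offspring of II-4 (Kk) × II-5 (Kk), whose cross gives 1/4 KK : 1/2 Kk : 1/4 kk; conditioning on being white, III-1 is KK with probability 1/3, Kk with probability 2/3.
Summing over parental genotype combinations, P(offspring is black) = 2/3·1/4 = 1/6.

1/6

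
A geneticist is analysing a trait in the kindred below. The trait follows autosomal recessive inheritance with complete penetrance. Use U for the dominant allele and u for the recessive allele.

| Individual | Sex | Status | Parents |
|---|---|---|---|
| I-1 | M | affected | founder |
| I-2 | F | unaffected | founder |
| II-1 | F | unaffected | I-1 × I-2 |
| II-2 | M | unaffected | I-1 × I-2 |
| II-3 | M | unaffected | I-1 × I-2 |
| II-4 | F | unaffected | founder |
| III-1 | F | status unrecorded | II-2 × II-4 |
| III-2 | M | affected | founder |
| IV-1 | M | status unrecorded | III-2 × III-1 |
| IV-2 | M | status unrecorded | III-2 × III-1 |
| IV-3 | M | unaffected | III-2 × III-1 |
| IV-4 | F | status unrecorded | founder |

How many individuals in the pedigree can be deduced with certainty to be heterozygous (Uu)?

4

Obligate heterozygotes: II-1 is unaffected so carries U and received u from I-1 (uu), so II-1 is Uu; II-2 is unaffected so carries U and received u from I-1 (uu), so II-2 is Uu; II-3 is unaffected so carries U and received u from I-1 (uu), so II-3 is Uu; IV-3 is unaffected so carries U and received u from III-2 (uu), so IV-3 is Uu.
Every other individual is either homozygous by phenotype or has at least one consistent homozygous assignment, so the count is 4.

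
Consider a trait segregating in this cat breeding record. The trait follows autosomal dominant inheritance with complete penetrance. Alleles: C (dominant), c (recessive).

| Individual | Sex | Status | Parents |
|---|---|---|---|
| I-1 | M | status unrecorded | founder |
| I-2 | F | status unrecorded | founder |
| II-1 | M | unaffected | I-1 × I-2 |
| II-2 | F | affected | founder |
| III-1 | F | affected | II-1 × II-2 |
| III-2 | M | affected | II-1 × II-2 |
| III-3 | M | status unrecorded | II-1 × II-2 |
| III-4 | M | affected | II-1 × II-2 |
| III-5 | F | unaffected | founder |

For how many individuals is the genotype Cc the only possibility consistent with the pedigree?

3

Obligate heterozygotes: III-1 is affected so carries C and received c from II-1 (cc), so III-1 is Cc; III-2 is affected so carries C and received c from II-1 (cc), so III-2 is Cc; III-4 is affected so carries C and received c from II-1 (cc), so III-4 is Cc.
Every other individual is either homozygous by phenotype or has at least one consistent homozygous assignment, so the count is 3.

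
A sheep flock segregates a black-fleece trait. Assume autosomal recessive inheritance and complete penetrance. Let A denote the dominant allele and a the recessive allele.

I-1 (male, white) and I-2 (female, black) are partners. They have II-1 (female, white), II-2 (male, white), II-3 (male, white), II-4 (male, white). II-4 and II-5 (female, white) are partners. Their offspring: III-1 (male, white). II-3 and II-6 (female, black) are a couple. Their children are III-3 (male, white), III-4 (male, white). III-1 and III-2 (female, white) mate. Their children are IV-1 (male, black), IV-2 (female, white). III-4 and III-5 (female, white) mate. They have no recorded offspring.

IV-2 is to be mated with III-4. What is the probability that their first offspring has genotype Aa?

III-1 is white so carries A and passed a to IV-1 (aa), so III-1 is Aa.
III-2 is white so carries A and passed a to IV-1 (aa), so III-2 is Aa.
IV-2 is a white offspring of III-1 (Aa) × III-2 (Aa), whose cross gives 1/4 AA : 1/2 Aa : 1/4 aa; conditioning on being white, IV-2 is AA with probability 1/3, Aa with probability 2/3.
III-4 is white so carries A and received a from II-6 (aa), so III-4 is Aa.
Summing over parental genotype combinations, P(offspring has genotype Aa) = 1/3·1/2 + 2/3·1/2 = 1/2.

1/2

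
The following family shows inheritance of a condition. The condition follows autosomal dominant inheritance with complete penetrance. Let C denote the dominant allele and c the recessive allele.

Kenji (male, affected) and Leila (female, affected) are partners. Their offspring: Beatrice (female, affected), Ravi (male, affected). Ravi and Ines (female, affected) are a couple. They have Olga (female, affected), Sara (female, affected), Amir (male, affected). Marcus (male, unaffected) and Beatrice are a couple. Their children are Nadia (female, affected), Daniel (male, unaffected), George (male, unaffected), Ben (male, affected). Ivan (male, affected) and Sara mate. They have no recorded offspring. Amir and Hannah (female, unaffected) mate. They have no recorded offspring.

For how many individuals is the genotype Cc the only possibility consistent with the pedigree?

Obligate heterozygotes: Beatrice is affected so carries C and passed c to Daniel (cc), so Beatrice is Cc; Nadia is affected so carries C and received c from Marcus (cc), so Nadia is Cc; Ben is affected so carries C and received c from Marcus (cc), so Ben is Cc.
Every other individual is either homozygous by phenotype or has at least one consistent homozygous assignment, so the count is 3.

3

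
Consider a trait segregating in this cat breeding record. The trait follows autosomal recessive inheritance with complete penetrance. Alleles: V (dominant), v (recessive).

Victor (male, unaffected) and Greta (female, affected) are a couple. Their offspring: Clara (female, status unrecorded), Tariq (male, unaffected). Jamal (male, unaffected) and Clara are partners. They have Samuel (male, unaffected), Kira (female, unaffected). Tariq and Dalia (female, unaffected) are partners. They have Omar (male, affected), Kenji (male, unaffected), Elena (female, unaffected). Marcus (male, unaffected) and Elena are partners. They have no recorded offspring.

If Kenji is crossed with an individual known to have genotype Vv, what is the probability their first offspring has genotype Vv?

1/2

Tariq is unaffected so carries V and received v from Greta (vv), so Tariq is Vv.
Dalia is unaffected so carries V and passed v to Omar (vv), so Dalia is Vv.
Kenji is an unaffected offspring of Tariq (Vv) × Dalia (Vv), whose cross gives 1/4 VV : 1/2 Vv : 1/4 vv; conditioning on being unaffected, Kenji is VV with probability 1/3, Vv with probability 2/3.
Summing over parental genotype combinations, P(offspring has genotype Vv) = 1/3·1/2 + 2/3·1/2 = 1/2.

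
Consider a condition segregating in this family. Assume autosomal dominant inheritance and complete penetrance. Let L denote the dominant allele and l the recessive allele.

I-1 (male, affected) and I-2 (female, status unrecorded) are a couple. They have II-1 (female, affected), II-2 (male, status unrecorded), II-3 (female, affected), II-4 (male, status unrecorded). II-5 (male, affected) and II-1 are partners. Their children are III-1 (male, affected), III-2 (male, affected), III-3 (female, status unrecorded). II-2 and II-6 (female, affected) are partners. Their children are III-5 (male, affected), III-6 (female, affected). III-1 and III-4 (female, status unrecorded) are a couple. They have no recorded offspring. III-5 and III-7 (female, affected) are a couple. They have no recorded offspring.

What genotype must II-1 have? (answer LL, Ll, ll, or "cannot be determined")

cannot be determined

II-1's phenotype allows LL or Ll, and no parent or child forces a single allele at both positions; consistent genotype assignments exist with II-1 as LL or Ll.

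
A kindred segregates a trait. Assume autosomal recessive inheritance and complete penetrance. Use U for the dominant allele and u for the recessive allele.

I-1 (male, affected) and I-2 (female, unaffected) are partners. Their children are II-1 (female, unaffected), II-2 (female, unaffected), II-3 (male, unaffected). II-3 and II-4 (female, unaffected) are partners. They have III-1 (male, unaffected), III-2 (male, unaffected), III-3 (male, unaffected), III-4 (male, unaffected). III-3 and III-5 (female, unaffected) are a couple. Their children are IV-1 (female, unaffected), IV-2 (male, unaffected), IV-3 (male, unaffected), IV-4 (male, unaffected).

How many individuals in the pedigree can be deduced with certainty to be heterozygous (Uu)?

3

Obligate heterozygotes: II-1 is unaffected so carries U and received u from I-1 (uu), so II-1 is Uu; II-2 is unaffected so carries U and received u from I-1 (uu), so II-2 is Uu; II-3 is unaffected so carries U and received u from I-1 (uu), so II-3 is Uu.
Every other individual is either homozygous by phenotype or has at least one consistent homozygous assignment, so the count is 3.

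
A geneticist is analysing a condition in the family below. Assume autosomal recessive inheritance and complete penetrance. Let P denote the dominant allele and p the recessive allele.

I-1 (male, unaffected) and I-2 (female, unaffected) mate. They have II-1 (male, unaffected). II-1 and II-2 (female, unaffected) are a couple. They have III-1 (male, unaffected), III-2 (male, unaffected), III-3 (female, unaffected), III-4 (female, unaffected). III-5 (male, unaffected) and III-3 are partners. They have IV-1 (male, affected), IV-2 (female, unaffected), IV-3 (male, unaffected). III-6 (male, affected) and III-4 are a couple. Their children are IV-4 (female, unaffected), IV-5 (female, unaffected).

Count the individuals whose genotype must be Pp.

Obligate heterozygotes: III-3 is unaffected so carries P and passed p to IV-1 (pp), so III-3 is Pp; III-5 is unaffected so carries P and passed p to IV-1 (pp), so III-5 is Pp; IV-4 is unaffected so carries P and received p from III-6 (pp), so IV-4 is Pp; IV-5 is unaffected so carries P and received p from III-6 (pp), so IV-5 is Pp.
Every other individual is either homozygous by phenotype or has at least one consistent homozygous assignment, so the count is 4.

4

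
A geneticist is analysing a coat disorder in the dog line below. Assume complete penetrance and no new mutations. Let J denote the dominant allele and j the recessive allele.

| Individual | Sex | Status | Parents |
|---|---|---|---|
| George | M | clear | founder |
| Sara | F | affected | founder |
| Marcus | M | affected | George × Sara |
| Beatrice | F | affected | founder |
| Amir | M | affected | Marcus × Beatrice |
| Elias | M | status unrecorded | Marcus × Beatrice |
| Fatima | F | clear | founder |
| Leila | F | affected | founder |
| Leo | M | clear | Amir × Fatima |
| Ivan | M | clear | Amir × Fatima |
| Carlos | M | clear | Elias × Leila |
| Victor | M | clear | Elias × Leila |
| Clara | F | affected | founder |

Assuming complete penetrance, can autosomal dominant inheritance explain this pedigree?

Yes

A consistent assignment under autosomal dominant exists: George jj, Sara JJ, Marcus Jj, Beatrice JJ, Amir Jj, Elias Jj, Fatima jj, Leila Jj, Leo jj, Ivan jj, Carlos jj, Victor jj, Clara JJ.
In this assignment every recorded phenotype matches its genotype and every non-founder's genotype is obtainable from its parents' genotypes, so the pedigree is consistent.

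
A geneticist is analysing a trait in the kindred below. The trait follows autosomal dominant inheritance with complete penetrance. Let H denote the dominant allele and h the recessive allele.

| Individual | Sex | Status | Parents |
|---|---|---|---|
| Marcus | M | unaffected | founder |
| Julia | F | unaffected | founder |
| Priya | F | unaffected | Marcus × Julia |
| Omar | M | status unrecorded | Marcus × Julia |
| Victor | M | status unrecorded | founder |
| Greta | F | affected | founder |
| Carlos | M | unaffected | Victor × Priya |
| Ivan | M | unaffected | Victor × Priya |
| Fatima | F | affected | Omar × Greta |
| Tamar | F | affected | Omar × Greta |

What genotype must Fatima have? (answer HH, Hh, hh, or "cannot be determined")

From phenotype alone, Fatima is HH or Hh.
Fatima is affected so carries H and received h from Omar (hh), so Fatima is Hh.

Hh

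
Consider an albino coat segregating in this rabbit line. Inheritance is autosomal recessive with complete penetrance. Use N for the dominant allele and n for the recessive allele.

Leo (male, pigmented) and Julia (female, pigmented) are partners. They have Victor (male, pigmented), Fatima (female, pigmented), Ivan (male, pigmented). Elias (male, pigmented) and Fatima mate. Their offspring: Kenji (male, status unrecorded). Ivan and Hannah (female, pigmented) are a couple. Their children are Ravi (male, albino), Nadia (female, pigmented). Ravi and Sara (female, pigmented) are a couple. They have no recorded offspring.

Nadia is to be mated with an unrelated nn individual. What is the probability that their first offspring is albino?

1/3

Ivan is pigmented so carries N and passed n to Ravi (nn), so Ivan is Nn.
Hannah is pigmented so carries N and passed n to Ravi (nn), so Hannah is Nn.
Nadia is a pigmented offspring of Ivan (Nn) × Hannah (Nn), whose cross gives 1/4 NN : 1/2 Nn : 1/4 nn; conditioning on being pigmented, Nadia is NN with probability 1/3, Nn with probability 2/3.
Summing over parental genotype combinations, P(offspring is albino) = 2/3·1/2 = 1/3.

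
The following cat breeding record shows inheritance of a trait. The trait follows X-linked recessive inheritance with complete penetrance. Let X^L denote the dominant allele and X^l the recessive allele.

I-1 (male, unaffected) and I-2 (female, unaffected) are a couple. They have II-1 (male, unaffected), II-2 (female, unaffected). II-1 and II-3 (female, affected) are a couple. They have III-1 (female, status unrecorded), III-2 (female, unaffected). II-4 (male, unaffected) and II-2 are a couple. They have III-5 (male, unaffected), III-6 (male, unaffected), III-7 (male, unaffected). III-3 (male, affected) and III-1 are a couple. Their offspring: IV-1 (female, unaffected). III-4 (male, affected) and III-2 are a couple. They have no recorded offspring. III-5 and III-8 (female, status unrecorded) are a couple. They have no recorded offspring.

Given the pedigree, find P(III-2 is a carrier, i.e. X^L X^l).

1

III-2 is unaffected so carries L and received l from II-3 (X^l X^l), so III-2 is X^L X^l, giving P(X^L X^l) = 1.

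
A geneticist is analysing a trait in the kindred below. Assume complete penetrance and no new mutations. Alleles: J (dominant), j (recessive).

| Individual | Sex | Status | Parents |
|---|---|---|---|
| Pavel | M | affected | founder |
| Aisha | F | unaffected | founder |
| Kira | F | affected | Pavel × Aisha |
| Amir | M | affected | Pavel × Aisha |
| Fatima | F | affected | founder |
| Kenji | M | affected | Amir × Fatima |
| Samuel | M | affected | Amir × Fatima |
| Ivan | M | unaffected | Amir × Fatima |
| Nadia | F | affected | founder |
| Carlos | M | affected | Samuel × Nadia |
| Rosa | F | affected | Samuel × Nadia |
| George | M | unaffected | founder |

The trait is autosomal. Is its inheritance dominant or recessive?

dominant

Amir and Fatima are both affected yet have an unaffected child Ivan. Under a recessive model two affected parents are homozygous and every child would be affected, so the trait cannot be recessive.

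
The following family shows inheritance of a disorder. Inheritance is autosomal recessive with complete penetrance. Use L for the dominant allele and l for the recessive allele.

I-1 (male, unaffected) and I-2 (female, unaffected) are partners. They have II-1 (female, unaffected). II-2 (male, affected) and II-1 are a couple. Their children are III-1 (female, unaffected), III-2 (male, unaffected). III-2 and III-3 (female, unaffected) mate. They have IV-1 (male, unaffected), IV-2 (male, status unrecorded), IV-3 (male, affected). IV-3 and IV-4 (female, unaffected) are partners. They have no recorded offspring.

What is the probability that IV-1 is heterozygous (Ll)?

2/3

III-2 is unaffected so carries L and received l from II-2 (ll), so III-2 is Ll.
III-3 is unaffected so carries L and passed l to IV-3 (ll), so III-3 is Ll.
Their cross gives offspring ratios 1/4 LL : 1/2 Ll : 1/4 ll. Conditioning on IV-1 being unaffected, P(Ll) = 1/2 / 3/4 = 2/3.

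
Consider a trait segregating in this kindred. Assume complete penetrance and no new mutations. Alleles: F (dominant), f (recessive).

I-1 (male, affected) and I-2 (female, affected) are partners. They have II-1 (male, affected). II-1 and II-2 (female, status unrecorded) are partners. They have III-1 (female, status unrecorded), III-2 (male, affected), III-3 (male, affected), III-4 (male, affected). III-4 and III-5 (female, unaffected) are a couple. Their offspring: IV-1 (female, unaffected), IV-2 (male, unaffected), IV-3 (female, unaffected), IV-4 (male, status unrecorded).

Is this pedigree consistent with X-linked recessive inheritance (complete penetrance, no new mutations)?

A consistent assignment under X-linked recessive exists: I-1 X^f Y, I-2 X^f X^f, II-1 X^f Y, II-2 X^F X^f, III-1 X^F X^f, III-2 X^f Y, III-3 X^f Y, III-4 X^f Y, III-5 X^F X^F, IV-1 X^F X^f, IV-2 X^F Y, IV-3 X^F X^f, IV-4 X^F Y.
In this assignment every recorded phenotype matches its genotype and every non-founder's genotype is obtainable from its parents' genotypes, so the pedigree is consistent.

Yes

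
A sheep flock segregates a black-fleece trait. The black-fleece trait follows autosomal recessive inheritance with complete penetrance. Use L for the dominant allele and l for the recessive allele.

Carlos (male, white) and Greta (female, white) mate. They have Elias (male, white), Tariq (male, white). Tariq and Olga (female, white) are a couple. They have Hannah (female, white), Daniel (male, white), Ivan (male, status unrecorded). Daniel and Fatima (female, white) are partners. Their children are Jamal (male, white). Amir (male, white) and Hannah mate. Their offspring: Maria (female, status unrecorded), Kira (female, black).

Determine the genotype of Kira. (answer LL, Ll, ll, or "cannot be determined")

Kira is black, so Kira is ll.

ll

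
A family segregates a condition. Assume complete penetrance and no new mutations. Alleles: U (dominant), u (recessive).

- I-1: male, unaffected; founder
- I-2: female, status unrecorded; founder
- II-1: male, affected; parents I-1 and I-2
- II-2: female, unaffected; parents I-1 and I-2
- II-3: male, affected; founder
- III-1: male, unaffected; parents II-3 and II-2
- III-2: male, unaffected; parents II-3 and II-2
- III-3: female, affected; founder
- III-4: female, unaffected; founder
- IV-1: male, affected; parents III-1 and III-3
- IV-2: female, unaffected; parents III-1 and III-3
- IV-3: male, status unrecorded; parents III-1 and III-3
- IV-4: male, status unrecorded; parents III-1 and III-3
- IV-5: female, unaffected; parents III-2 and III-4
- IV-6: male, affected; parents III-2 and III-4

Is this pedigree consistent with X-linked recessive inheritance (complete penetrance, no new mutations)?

A consistent assignment under X-linked recessive exists: I-1 X^U Y, I-2 X^U X^u, II-1 X^u Y, II-2 X^U X^U, II-3 X^u Y, III-1 X^U Y, III-2 X^U Y, III-3 X^u X^u, III-4 X^U X^u, IV-1 X^u Y, IV-2 X^U X^u, IV-3 X^u Y, IV-4 X^u Y, IV-5 X^U X^U, IV-6 X^u Y.
In this assignment every recorded phenotype matches its genotype and every non-founder's genotype is obtainable from its parents' genotypes, so the pedigree is consistent.

Yes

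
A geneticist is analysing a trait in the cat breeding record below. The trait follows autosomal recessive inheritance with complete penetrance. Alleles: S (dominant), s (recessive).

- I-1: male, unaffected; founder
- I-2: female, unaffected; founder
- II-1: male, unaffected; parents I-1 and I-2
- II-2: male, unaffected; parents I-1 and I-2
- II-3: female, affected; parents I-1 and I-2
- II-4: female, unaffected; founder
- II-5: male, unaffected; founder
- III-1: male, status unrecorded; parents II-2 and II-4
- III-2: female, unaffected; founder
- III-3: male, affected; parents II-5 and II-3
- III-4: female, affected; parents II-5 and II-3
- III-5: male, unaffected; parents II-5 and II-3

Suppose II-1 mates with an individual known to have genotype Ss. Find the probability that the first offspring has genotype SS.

1/3

I-1 is unaffected so carries S and passed s to II-3 (ss), so I-1 is Ss.
I-2 is unaffected so carries S and passed s to II-3 (ss), so I-2 is Ss.
II-1 is an unaffected offspring of I-1 (Ss) × I-2 (Ss), whose cross gives 1/4 SS : 1/2 Ss : 1/4 ss; conditioning on being unaffected, II-1 is SS with probability 1/3, Ss with probability 2/3.
Summing over parental genotype combinations, P(offspring has genotype SS) = 1/3·1/2 + 2/3·1/4 = 1/3.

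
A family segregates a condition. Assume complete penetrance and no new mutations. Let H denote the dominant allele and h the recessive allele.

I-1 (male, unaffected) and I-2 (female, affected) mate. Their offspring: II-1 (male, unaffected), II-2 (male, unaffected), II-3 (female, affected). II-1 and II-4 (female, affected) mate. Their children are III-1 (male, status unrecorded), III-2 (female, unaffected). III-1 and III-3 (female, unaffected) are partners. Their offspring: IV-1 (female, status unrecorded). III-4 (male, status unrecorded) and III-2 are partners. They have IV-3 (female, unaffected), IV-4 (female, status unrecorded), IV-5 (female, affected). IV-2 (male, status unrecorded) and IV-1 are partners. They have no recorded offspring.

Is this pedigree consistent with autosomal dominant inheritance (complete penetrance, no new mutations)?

Yes

A consistent assignment under autosomal dominant exists: I-1 hh, I-2 Hh, II-1 hh, II-2 hh, II-3 Hh, II-4 Hh, III-1 Hh, III-2 hh, III-3 hh, III-4 Hh, IV-1 Hh, IV-2 HH, IV-3 hh, IV-4 Hh, IV-5 Hh.
In this assignment every recorded phenotype matches its genotype and every non-founder's genotype is obtainable from its parents' genotypes, so the pedigree is consistent.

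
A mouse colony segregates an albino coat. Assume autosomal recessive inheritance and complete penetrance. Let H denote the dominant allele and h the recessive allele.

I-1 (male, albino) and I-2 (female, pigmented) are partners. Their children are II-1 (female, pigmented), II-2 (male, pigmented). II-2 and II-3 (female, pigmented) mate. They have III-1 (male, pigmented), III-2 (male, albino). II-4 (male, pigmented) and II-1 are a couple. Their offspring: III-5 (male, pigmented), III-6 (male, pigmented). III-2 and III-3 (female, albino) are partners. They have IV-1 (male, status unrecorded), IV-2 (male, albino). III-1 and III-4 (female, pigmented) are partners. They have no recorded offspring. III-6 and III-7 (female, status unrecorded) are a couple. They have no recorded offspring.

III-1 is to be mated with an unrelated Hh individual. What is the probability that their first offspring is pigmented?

II-2 is pigmented so carries H and received h from I-1 (hh), so II-2 is Hh.
II-3 is pigmented so carries H and passed h to III-2 (hh), so II-3 is Hh.
III-1 is a pigmented offspring of II-2 (Hh) × II-3 (Hh), whose cross gives 1/4 HH : 1/2 Hh : 1/4 hh; conditioning on being pigmented, III-1 is HH with probability 1/3, Hh with probability 2/3.
Summing over parental genotype combinations, P(offspring is pigmented) = 1/3·1 + 2/3·3/4 = 5/6.

5/6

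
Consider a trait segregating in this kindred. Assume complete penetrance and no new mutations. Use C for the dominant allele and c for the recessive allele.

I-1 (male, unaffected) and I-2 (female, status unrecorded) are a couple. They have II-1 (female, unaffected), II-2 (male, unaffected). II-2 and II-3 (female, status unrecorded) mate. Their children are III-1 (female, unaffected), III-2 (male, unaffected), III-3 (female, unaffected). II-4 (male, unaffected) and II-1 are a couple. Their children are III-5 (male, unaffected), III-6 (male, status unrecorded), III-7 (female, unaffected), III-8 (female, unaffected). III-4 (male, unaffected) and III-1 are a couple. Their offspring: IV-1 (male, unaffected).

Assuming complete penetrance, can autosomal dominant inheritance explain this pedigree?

A consistent assignment under autosomal dominant exists: I-1 cc, I-2 Cc, II-1 cc, II-2 cc, II-3 Cc, II-4 cc, III-1 cc, III-2 cc, III-3 cc, III-4 cc, III-5 cc, III-6 cc, III-7 cc, III-8 cc, IV-1 cc.
In this assignment every recorded phenotype matches its genotype and every non-founder's genotype is obtainable from its parents' genotypes, so the pedigree is consistent.

Yes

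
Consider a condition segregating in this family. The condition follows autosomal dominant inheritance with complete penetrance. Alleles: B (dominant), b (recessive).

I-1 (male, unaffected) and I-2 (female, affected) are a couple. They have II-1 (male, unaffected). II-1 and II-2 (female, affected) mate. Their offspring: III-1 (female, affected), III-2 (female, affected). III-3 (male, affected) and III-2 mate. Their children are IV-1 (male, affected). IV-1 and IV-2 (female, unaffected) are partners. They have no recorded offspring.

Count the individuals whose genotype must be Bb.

Obligate heterozygotes: I-2 is affected so carries B and passed b to II-1 (bb), so I-2 is Bb; III-1 is affected so carries B and received b from II-1 (bb), so III-1 is Bb; III-2 is affected so carries B and received b from II-1 (bb), so III-2 is Bb.
Every other individual is either homozygous by phenotype or has at least one consistent homozygous assignment, so the count is 3.

3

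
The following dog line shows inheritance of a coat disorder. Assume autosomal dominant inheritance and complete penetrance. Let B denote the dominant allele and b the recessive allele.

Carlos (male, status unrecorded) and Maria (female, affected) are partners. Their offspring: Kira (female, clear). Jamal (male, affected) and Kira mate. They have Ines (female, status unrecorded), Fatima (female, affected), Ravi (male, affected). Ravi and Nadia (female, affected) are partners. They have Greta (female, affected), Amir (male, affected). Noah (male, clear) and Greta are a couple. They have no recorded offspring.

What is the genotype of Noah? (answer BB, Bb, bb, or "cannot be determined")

Noah is clear, so Noah is bb.

bb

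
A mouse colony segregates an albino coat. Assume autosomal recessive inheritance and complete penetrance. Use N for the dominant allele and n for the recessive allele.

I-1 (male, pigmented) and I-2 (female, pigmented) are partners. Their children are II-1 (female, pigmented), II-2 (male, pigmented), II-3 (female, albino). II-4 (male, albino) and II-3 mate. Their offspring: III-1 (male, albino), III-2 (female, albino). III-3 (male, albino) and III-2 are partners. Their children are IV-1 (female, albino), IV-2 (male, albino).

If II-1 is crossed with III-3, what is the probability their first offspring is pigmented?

I-1 is pigmented so carries N and passed n to II-3 (nn), so I-1 is Nn.
I-2 is pigmented so carries N and passed n to II-3 (nn), so I-2 is Nn.
II-1 is a pigmented offspring of I-1 (Nn) × I-2 (Nn), whose cross gives 1/4 NN : 1/2 Nn : 1/4 nn; conditioning on being pigmented, II-1 is NN with probability 1/3, Nn with probability 2/3.
III-3 is albino, so III-3 is nn.
Summing over parental genotype combinations, P(offspring is pigmented) = 1/3·1 + 2/3·1/2 = 2/3.

2/3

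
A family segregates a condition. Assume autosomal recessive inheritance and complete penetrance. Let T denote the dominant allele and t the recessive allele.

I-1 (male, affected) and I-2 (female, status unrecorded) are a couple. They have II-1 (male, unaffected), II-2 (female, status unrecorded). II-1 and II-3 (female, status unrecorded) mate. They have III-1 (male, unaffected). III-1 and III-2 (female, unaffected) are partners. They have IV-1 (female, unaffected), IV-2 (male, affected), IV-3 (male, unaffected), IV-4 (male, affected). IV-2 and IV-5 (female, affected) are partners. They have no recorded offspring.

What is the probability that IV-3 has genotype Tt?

2/3

III-1 is unaffected so carries T and passed t to IV-2 (tt), so III-1 is Tt.
III-2 is unaffected so carries T and passed t to IV-2 (tt), so III-2 is Tt.
Their cross gives offspring ratios 1/4 TT : 1/2 Tt : 1/4 tt. Conditioning on IV-3 being unaffected, P(Tt) = 1/2 / 3/4 = 2/3.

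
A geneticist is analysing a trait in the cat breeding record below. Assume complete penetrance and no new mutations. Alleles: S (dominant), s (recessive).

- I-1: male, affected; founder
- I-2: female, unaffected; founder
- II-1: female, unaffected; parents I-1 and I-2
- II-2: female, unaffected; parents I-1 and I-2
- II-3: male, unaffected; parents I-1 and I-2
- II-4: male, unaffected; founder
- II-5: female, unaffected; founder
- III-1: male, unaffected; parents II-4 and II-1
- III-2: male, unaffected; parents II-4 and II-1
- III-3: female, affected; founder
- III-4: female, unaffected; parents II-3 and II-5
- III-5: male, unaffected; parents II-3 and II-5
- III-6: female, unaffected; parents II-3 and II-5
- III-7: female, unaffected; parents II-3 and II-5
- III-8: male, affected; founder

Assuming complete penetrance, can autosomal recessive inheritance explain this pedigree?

A consistent assignment under autosomal recessive exists: I-1 ss, I-2 SS, II-1 Ss, II-2 Ss, II-3 Ss, II-4 SS, II-5 SS, III-1 SS, III-2 SS, III-3 ss, III-4 SS, III-5 SS, III-6 SS, III-7 SS, III-8 ss.
In this assignment every recorded phenotype matches its genotype and every non-founder's genotype is obtainable from its parents' genotypes, so the pedigree is consistent.

Yes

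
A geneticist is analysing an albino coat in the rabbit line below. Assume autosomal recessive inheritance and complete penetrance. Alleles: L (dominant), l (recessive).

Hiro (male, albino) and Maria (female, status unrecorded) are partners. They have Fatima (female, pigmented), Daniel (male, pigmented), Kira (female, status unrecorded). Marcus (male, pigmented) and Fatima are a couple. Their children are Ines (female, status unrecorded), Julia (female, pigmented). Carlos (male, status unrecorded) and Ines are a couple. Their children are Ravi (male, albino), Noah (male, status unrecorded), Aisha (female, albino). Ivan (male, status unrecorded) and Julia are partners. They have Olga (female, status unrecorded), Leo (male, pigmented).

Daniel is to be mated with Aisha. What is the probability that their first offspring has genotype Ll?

1/2

Daniel is pigmented so carries L and received l from Hiro (ll), so Daniel is Ll.
Aisha is albino, so Aisha is ll.
The cross gives 1/2 Ll : 1/2 ll, so P(offspring has genotype Ll) = 1/2.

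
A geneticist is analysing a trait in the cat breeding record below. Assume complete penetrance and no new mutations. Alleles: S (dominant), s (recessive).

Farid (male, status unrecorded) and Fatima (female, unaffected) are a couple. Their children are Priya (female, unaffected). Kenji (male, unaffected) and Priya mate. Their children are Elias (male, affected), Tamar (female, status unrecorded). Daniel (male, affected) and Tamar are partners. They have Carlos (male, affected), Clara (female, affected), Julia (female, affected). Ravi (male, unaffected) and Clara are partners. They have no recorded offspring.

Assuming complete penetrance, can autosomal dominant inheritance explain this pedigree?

Under autosomal dominant, Elias (affected, male) cannot arise from Kenji (unaffected) × Priya (unaffected).

No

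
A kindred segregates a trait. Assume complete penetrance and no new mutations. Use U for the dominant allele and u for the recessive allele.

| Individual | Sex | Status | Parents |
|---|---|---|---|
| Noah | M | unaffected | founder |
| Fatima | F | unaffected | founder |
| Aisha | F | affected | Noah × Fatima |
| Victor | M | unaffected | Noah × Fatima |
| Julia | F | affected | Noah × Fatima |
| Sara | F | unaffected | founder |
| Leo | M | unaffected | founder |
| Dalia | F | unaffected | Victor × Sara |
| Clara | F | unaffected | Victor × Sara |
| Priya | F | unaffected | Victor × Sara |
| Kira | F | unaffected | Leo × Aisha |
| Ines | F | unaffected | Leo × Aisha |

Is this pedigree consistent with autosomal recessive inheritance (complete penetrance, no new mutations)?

Yes

A consistent assignment under autosomal recessive exists: Noah Uu, Fatima Uu, Aisha uu, Victor UU, Julia uu, Sara UU, Leo UU, Dalia UU, Clara UU, Priya UU, Kira Uu, Ines Uu.
In this assignment every recorded phenotype matches its genotype and every non-founder's genotype is obtainable from its parents' genotypes, so the pedigree is consistent.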